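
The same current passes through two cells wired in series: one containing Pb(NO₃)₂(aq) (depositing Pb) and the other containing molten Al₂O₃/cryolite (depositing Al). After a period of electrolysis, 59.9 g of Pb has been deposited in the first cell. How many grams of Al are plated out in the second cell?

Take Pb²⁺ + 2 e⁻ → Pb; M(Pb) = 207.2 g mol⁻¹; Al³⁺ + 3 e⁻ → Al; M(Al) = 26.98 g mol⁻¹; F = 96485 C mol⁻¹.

5.20 g

n(Pb) = 59.9 / 207.2 = 0.2891 mol.
Since Pb²⁺ + 2 e⁻ → Pb, n(e⁻) passed = 2 × 0.2891 = 0.5782 mol.
Cells in series carry the same charge, so the same 0.5782 mol of electrons passes through cell 2.
Al³⁺ + 3 e⁻ → Al, so n(Al) = 0.5782 / 3 = 0.1927 mol.
m(Al) = 0.1927 × 26.98 = 5.20 g.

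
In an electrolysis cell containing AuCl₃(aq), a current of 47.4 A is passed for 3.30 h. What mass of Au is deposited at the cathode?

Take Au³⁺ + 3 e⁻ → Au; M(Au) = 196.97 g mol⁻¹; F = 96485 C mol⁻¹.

383 g

Q = I·t = 47.40 A × 11880 s = 563100 C.
n(e⁻) = Q/F = 563100 / 96485 = 5.836 mol.
Au³⁺ + 3 e⁻ → Au, so n(Au) = n(e⁻)/3 = 1.945 mol.
m = n·M = 1.945 × 196.97 = 383 g.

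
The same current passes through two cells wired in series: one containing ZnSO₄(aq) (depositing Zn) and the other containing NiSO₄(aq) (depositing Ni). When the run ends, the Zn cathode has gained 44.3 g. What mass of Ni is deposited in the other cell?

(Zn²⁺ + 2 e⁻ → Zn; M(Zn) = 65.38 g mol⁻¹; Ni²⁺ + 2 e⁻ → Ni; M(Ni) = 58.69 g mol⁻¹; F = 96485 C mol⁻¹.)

39.8 g

n(Zn) = 44.3 / 65.38 = 0.6776 mol.
Since Zn²⁺ + 2 e⁻ → Zn, n(e⁻) passed = 2 × 0.6776 = 1.355 mol.
Cells in series carry the same charge, so the same 1.355 mol of electrons passes through cell 2.
Ni²⁺ + 2 e⁻ → Ni, so n(Ni) = 1.355 / 2 = 0.6776 mol.
m(Ni) = 0.6776 × 58.69 = 39.8 g.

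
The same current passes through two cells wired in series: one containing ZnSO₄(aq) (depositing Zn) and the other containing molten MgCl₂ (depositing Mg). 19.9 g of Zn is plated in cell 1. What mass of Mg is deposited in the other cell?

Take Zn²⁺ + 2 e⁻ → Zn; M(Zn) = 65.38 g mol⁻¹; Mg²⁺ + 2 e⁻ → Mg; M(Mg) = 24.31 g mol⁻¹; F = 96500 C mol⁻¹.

n(Zn) = 19.9 / 65.38 = 0.3044 mol.
Since Zn²⁺ + 2 e⁻ → Zn, n(e⁻) passed = 2 × 0.3044 = 0.6087 mol.
Cells in series carry the same charge, so the same 0.6087 mol of electrons passes through cell 2.
Mg²⁺ + 2 e⁻ → Mg, so n(Mg) = 0.6087 / 2 = 0.3044 mol.
m(Mg) = 0.3044 × 24.31 = 7.40 g.

7.40 g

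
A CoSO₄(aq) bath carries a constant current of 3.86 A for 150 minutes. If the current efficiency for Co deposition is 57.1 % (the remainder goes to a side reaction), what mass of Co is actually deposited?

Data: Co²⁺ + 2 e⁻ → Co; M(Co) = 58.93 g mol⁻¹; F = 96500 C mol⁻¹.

6.06 g

Q = I·t = 3.860 × 9000.0 = 34740 C.
n(e⁻) = 34740/96500 = 0.3600 mol; theoretically n(Co) = 0.3600/2 = 0.1800 mol, m_theo = 10.61 g.
At 57.1 % efficiency, m_actual = 0.571 × 10.61 = 6.06 g.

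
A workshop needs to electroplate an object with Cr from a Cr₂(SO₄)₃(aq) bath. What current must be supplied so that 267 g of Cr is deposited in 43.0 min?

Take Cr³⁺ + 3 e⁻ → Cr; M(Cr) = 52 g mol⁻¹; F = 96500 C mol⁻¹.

n(Cr) = 267 / 52 = 5.135 mol.
n(e⁻) = 3 × 5.135 = 15.40 mol.
Q = n(e⁻)·F = 15.40 × 96500 = 1486000 C.
I = Q/t = 1486000 / 2580.0 s = 576 A.

576 A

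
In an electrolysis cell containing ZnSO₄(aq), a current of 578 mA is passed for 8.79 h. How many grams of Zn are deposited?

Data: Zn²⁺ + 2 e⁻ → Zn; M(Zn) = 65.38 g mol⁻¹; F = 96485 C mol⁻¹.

Q = I·t = 0.5780 A × 31644 s = 18290 C.
n(e⁻) = Q/F = 18290 / 96485 = 0.1896 mol.
Zn²⁺ + 2 e⁻ → Zn, so n(Zn) = n(e⁻)/2 = 0.09478 mol.
m = n·M = 0.09478 × 65.38 = 6.20 g.

6.20 g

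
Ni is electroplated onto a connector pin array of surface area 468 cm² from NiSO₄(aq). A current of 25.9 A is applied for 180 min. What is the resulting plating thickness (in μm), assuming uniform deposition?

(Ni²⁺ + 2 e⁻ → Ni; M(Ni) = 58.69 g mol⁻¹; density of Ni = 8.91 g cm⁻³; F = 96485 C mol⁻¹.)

Q = I·t = 25.90 × 10800 = 279700 C; n(e⁻) = 2.899 mol.
n(Ni) = n(e⁻)/2 = 1.450 mol, so m = 1.450 × 58.69 = 85.07 g.
Volume = m/ρ = 85.07 / 8.91 = 9.548 cm³.
Thickness = V/A = 9.548 / 468 = 0.0204 cm = 204 μm.

204 μm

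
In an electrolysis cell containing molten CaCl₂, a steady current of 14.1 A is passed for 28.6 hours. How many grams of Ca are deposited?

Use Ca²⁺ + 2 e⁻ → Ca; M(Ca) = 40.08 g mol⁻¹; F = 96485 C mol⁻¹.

302 g

Q = I·t = 14.10 A × 102960 s = 1452000 C.
n(e⁻) = Q/F = 1452000 / 96485 = 15.05 mol.
Ca²⁺ + 2 e⁻ → Ca, so n(Ca) = n(e⁻)/2 = 7.523 mol.
m = n·M = 7.523 × 40.08 = 302 g.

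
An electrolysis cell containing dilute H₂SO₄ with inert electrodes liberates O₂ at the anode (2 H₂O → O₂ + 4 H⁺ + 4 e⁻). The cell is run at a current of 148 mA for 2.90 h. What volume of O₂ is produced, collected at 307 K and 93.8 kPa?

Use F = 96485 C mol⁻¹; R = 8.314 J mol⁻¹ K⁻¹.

Q = I·t = 0.1480 A × 10440 s = 1545 C.
n(e⁻) = Q/F = 1545 / 96485 = 0.01601 mol.
4 electrons are transferred per O₂ molecule, so n(O₂) = 0.01601 / 4 = 0.004004 mol.
V = nRT/P = (0.004004 × 8.314 × 307) / (93.8 × 10³ Pa) = 1.09 × 10⁻⁴ m³ = 0.109 L.

0.109 L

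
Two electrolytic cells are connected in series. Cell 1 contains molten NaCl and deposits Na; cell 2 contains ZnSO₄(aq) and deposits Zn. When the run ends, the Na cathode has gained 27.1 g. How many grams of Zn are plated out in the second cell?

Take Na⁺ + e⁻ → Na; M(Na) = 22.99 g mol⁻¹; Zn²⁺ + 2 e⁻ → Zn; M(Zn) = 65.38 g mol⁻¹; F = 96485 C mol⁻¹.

n(Na) = 27.1 / 22.99 = 1.179 mol.
Since Na⁺ + e⁻ → Na, n(e⁻) passed = 1 × 1.179 = 1.179 mol.
Cells in series carry the same charge, so the same 1.179 mol of electrons passes through cell 2.
Zn²⁺ + 2 e⁻ → Zn, so n(Zn) = 1.179 / 2 = 0.5894 mol.
m(Zn) = 0.5894 × 65.38 = 38.5 g.

38.5 g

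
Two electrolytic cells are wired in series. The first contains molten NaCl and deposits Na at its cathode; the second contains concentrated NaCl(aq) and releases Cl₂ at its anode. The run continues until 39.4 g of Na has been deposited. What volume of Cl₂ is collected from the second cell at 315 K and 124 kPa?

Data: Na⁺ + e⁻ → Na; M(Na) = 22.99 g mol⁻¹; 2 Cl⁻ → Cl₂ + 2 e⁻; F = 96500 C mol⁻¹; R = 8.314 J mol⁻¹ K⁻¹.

n(Na) = 39.4 / 22.99 = 1.714 mol, so n(e⁻) = 1 × 1.714 = 1.714 mol.
The cells are in series, so the same 1.714 mol of electrons passes through the second cell.
2 Cl⁻ → Cl₂ + 2 e⁻ — 2 mol e⁻ per mol Cl₂, so n(Cl₂) = 1.714/2 = 0.8569 mol.
V = nRT/P = (0.8569 × 8.314 × 315) / (124 × 10³) = 0.0181 m³ = 18.1 L.

18.1 L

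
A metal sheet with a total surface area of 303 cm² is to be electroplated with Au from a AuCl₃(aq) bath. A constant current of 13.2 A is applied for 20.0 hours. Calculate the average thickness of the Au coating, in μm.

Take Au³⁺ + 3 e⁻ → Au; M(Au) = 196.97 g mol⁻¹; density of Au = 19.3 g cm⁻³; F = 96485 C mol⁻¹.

Q = I·t = 13.20 × 72000 = 950400 C; n(e⁻) = 9.850 mol.
n(Au) = n(e⁻)/3 = 3.283 mol, so m = 3.283 × 196.97 = 646.7 g.
Volume = m/ρ = 646.7 / 19.3 = 33.51 cm³.
Thickness = V/A = 33.51 / 303 = 0.111 cm = 1110 μm.

1110 μm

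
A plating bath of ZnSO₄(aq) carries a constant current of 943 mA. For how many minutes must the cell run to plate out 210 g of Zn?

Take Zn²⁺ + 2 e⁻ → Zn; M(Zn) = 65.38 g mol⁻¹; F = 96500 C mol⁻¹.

11000 min

n(Zn) = m/M = 210 / 65.38 = 3.212 mol.
Each Zn atom requires 2 electrons, so n(e⁻) = 2 × 3.212 = 6.424 mol.
Q = n(e⁻)·F = 6.424 × 96500 = 619900 C.
t = Q/I = 619900 / 0.9430 A = 657400 s = 11000 min.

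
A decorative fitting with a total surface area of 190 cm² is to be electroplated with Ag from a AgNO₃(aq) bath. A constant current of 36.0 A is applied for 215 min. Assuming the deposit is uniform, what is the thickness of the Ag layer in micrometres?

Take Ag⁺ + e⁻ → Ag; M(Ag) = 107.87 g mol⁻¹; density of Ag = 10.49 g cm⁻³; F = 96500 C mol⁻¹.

2600 μm

Q = I·t = 36.00 × 12900 = 464400 C; n(e⁻) = 4.812 mol.
n(Ag) = n(e⁻)/1 = 4.812 mol, so m = 4.812 × 107.87 = 519.1 g.
Volume = m/ρ = 519.1 / 10.49 = 49.49 cm³.
Thickness = V/A = 49.49 / 190 = 0.260 cm = 2600 μm.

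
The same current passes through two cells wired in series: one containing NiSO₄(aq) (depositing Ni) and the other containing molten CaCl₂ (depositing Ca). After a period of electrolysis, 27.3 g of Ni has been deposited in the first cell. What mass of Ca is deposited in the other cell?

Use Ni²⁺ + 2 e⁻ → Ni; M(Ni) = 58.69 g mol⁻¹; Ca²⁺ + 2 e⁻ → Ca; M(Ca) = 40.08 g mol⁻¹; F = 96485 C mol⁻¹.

18.6 g

n(Ni) = 27.3 / 58.69 = 0.4652 mol.
Since Ni²⁺ + 2 e⁻ → Ni, n(e⁻) passed = 2 × 0.4652 = 0.9303 mol.
Cells in series carry the same charge, so the same 0.9303 mol of electrons passes through cell 2.
Ca²⁺ + 2 e⁻ → Ca, so n(Ca) = 0.9303 / 2 = 0.4652 mol.
m(Ca) = 0.4652 × 40.08 = 18.6 g.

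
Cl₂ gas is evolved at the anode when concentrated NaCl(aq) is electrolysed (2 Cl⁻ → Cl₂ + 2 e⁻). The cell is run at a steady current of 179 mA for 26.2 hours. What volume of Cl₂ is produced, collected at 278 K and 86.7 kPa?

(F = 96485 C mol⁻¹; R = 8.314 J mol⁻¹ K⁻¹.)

Q = I·t = 0.1790 A × 94320 s = 16880 C.
n(e⁻) = Q/F = 16880 / 96485 = 0.1750 mol.
2 electrons are transferred per Cl₂ molecule, so n(Cl₂) = 0.1750 / 2 = 0.08749 mol.
V = nRT/P = (0.08749 × 8.314 × 278) / (86.7 × 10³ Pa) = 0.00233 m³ = 2.33 L.

2.33 L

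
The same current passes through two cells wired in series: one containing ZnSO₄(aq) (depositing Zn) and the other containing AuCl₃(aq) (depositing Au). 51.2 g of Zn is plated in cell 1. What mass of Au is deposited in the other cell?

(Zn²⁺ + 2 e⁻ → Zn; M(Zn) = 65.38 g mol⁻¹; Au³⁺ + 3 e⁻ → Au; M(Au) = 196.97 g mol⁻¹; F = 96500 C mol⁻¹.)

103 g

n(Zn) = 51.2 / 65.38 = 0.7831 mol.
Since Zn²⁺ + 2 e⁻ → Zn, n(e⁻) passed = 2 × 0.7831 = 1.566 mol.
Cells in series carry the same charge, so the same 1.566 mol of electrons passes through cell 2.
Au³⁺ + 3 e⁻ → Au, so n(Au) = 1.566 / 3 = 0.5221 mol.
m(Au) = 0.5221 × 196.97 = 103 g.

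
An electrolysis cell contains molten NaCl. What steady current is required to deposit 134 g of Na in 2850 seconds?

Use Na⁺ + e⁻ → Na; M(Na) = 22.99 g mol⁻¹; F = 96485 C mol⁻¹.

197 A

n(Na) = 134 / 22.99 = 5.829 mol.
n(e⁻) = 1 × 5.829 = 5.829 mol.
Q = n(e⁻)·F = 5.829 × 96485 = 562400 C.
I = Q/t = 562400 / 2850.0 s = 197 A.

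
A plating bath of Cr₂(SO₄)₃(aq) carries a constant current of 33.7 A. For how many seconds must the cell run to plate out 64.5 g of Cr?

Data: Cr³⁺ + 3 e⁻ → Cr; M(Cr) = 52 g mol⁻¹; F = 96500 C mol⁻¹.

n(Cr) = m/M = 64.5 / 52 = 1.240 mol.
Each Cr atom requires 3 electrons, so n(e⁻) = 3 × 1.240 = 3.721 mol.
Q = n(e⁻)·F = 3.721 × 96500 = 359100 C.
t = Q/I = 359100 / 33.70 A = 10660 s.

10700 s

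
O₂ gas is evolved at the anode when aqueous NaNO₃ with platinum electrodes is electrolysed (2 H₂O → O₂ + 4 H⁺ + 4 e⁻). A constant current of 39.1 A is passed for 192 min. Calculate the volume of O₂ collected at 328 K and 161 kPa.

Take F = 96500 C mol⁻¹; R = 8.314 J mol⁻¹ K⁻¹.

19.8 L

Q = I·t = 39.10 A × 11520 s = 450400 C.
n(e⁻) = Q/F = 450400 / 96500 = 4.668 mol.
4 electrons are transferred per O₂ molecule, so n(O₂) = 4.668 / 4 = 1.167 mol.
V = nRT/P = (1.167 × 8.314 × 328) / (161 × 10³ Pa) = 0.0198 m³ = 19.8 L.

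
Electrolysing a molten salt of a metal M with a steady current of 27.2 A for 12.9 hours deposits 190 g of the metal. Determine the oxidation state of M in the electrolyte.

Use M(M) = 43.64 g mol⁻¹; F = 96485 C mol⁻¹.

Q = I·t = 27.20 A × 46440 s = 1263000 C, so n(e⁻) = 1263000/96485 = 13.09 mol.
n(M) deposited = 190 / 43.64 = 4.354 mol.
Electrons per atom = n(e⁻)/n(M) = 13.09 / 4.354 = 3.01 ≈ 3, so the ion is M³⁺.

+3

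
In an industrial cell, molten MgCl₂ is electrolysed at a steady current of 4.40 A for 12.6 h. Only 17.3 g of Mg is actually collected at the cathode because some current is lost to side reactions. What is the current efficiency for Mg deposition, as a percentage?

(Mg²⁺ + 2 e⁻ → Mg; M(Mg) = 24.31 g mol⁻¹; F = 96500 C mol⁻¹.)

68.8 %

Q = I·t = 4.400 × 45360 = 199600 C; n(e⁻) = 199600/96500 = 2.068 mol.
Theoretical n(Mg) = n(e⁻)/2 = 1.034 mol, i.e. m_theo = 1.034 × 24.31 = 25.14 g.
Efficiency = m_actual / m_theo = 17.3 / 25.14 = 68.8 %.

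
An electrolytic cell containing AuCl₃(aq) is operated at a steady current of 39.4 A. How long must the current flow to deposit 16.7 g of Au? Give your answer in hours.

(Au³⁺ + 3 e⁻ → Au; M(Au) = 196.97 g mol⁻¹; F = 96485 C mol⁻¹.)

0.173 h

n(Au) = m/M = 16.7 / 196.97 = 0.08478 mol.
Each Au atom requires 3 electrons, so n(e⁻) = 3 × 0.08478 = 0.2544 mol.
Q = n(e⁻)·F = 0.2544 × 96485 = 24540 C.
t = Q/I = 24540 / 39.40 A = 622.9 s = 0.173 h.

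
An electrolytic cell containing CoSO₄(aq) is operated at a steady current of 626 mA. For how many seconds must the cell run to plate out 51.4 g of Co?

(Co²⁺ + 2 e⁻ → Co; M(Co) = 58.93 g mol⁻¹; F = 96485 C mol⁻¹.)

2.69 × 10⁵ s

n(Co) = m/M = 51.4 / 58.93 = 0.8722 mol.
Each Co atom requires 2 electrons, so n(e⁻) = 2 × 0.8722 = 1.744 mol.
Q = n(e⁻)·F = 1.744 × 96485 = 168300 C.
t = Q/I = 168300 / 0.6260 A = 268900 s.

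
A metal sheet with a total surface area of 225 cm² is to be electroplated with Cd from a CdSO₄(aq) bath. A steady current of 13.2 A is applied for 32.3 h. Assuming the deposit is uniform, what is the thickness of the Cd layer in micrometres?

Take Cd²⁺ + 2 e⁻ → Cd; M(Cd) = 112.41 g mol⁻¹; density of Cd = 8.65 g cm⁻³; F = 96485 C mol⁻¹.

Q = I·t = 13.20 × 116280 = 1535000 C; n(e⁻) = 15.91 mol.
n(Cd) = n(e⁻)/2 = 7.954 mol, so m = 7.954 × 112.41 = 894.1 g.
Volume = m/ρ = 894.1 / 8.65 = 103.4 cm³.
Thickness = V/A = 103.4 / 225 = 0.459 cm = 4590 μm.

4590 μm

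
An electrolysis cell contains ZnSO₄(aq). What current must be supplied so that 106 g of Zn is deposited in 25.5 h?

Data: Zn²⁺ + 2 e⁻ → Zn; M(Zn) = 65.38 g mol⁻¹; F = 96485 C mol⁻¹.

n(Zn) = 106 / 65.38 = 1.621 mol.
n(e⁻) = 2 × 1.621 = 3.243 mol.
Q = n(e⁻)·F = 3.243 × 96485 = 312900 C.
I = Q/t = 312900 / 91800 s = 3.41 A.

3.41 A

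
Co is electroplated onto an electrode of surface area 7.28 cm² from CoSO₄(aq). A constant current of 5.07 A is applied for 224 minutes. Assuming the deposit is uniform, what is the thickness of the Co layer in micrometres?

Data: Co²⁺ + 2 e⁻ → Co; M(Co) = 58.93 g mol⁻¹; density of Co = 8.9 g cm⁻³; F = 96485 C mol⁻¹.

Q = I·t = 5.070 × 13440 = 68140 C; n(e⁻) = 0.7062 mol.
n(Co) = n(e⁻)/2 = 0.3531 mol, so m = 0.3531 × 58.93 = 20.81 g.
Volume = m/ρ = 20.81 / 8.9 = 2.338 cm³.
Thickness = V/A = 2.338 / 7.28 = 0.321 cm = 3210 μm.

3210 μm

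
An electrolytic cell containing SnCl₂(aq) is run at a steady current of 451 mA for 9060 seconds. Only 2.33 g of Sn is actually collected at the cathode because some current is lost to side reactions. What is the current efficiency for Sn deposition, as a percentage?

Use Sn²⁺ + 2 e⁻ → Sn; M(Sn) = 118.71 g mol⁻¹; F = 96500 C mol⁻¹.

Q = I·t = 0.4510 × 9060.0 = 4086 C; n(e⁻) = 4086/96500 = 0.04234 mol.
Theoretical n(Sn) = n(e⁻)/2 = 0.02117 mol, i.e. m_theo = 0.02117 × 118.71 = 2.513 g.
Efficiency = m_actual / m_theo = 2.33 / 2.513 = 92.7 %.

92.7 %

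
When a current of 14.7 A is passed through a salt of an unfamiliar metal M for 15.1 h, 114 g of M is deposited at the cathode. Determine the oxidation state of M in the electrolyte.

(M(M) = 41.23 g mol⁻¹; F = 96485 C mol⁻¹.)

+3

Q = I·t = 14.70 A × 54360 s = 799100 C, so n(e⁻) = 799100/96485 = 8.282 mol.
n(M) deposited = 114 / 41.23 = 2.765 mol.
Electrons per atom = n(e⁻)/n(M) = 8.282 / 2.765 = 3.00 ≈ 3, so the ion is M³⁺.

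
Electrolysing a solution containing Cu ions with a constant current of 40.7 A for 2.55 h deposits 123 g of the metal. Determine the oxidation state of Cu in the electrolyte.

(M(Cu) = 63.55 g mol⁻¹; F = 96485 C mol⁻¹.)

Q = I·t = 40.70 A × 9180.0 s = 373600 C, so n(e⁻) = 373600/96485 = 3.872 mol.
n(Cu) deposited = 123 / 63.55 = 1.935 mol.
Electrons per atom = n(e⁻)/n(Cu) = 3.872 / 1.935 = 2.00 ≈ 2, so the ion is Cu²⁺.

+2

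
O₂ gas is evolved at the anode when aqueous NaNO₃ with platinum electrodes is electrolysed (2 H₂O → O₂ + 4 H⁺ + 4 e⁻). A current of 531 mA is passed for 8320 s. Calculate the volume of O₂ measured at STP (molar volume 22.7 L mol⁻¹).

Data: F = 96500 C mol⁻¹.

Q = I·t = 0.5310 A × 8320.0 s = 4418 C.
n(e⁻) = Q/F = 4418 / 96500 = 0.04578 mol.
4 electrons are transferred per O₂ molecule, so n(O₂) = 0.04578 / 4 = 0.01145 mol.
V = n × V_m = 0.01145 × 22.7 = 0.260 L.

0.260 L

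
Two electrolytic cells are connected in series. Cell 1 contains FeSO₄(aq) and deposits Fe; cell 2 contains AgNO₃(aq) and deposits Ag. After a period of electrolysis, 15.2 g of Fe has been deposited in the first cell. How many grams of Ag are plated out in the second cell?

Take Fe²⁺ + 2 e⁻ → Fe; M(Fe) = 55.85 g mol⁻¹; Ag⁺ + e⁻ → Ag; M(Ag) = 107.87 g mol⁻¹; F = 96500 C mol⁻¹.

58.7 g

n(Fe) = 15.2 / 55.85 = 0.2722 mol.
Since Fe²⁺ + 2 e⁻ → Fe, n(e⁻) passed = 2 × 0.2722 = 0.5443 mol.
Cells in series carry the same charge, so the same 0.5443 mol of electrons passes through cell 2.
Ag⁺ + e⁻ → Ag, so n(Ag) = 0.5443 / 1 = 0.5443 mol.
m(Ag) = 0.5443 × 107.87 = 58.7 g.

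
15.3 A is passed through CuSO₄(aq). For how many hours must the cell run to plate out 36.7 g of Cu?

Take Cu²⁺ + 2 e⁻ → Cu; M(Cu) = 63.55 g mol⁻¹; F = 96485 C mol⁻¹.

2.02 h

n(Cu) = m/M = 36.7 / 63.55 = 0.5775 mol.
Each Cu atom requires 2 electrons, so n(e⁻) = 2 × 0.5775 = 1.155 mol.
Q = n(e⁻)·F = 1.155 × 96485 = 111400 C.
t = Q/I = 111400 / 15.30 A = 7284 s = 2.02 h.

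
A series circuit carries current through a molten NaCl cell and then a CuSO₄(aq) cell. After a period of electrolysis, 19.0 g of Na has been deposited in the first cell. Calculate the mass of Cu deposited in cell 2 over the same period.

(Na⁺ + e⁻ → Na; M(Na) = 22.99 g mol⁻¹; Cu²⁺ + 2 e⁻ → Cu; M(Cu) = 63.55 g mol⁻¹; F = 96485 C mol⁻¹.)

26.3 g

n(Na) = 19.0 / 22.99 = 0.8264 mol.
Since Na⁺ + e⁻ → Na, n(e⁻) passed = 1 × 0.8264 = 0.8264 mol.
Cells in series carry the same charge, so the same 0.8264 mol of electrons passes through cell 2.
Cu²⁺ + 2 e⁻ → Cu, so n(Cu) = 0.8264 / 2 = 0.4132 mol.
m(Cu) = 0.4132 × 63.55 = 26.3 g.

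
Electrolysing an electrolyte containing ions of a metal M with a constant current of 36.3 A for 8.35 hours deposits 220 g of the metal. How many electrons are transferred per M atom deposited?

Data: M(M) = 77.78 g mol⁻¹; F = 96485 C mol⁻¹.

4

Q = I·t = 36.30 A × 30060 s = 1091000 C, so n(e⁻) = 1091000/96485 = 11.31 mol.
n(M) deposited = 220 / 77.78 = 2.828 mol.
Electrons per atom = n(e⁻)/n(M) = 11.31 / 2.828 = 4.00 ≈ 4, so the ion is M⁴⁺.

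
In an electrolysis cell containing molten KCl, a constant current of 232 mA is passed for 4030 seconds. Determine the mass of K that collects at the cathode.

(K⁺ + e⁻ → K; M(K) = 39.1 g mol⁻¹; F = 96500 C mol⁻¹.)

Q = I·t = 0.2320 A × 4030.0 s = 935.0 C.
n(e⁻) = Q/F = 935.0 / 96500 = 0.009689 mol.
K⁺ + e⁻ → K, so n(K) = n(e⁻)/1 = 0.009689 mol.
m = n·M = 0.009689 × 39.1 = 0.379 g.

0.379 g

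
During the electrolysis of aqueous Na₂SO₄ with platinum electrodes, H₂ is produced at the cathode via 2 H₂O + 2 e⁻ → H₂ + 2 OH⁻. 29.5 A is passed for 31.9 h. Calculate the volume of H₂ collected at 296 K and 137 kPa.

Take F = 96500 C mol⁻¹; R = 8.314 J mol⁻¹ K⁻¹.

315 L

Q = I·t = 29.50 A × 114840 s = 3388000 C.
n(e⁻) = Q/F = 3388000 / 96500 = 35.11 mol.
2 electrons are transferred per H₂ molecule, so n(H₂) = 35.11 / 2 = 17.55 mol.
V = nRT/P = (17.55 × 8.314 × 296) / (137 × 10³ Pa) = 0.315 m³ = 315 L.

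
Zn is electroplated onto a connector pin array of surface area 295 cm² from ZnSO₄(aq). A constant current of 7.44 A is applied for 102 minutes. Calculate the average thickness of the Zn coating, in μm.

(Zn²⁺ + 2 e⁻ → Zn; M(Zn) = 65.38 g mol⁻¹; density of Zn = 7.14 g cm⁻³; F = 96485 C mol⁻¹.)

73.2 μm

Q = I·t = 7.440 × 6120.0 = 45530 C; n(e⁻) = 0.4719 mol.
n(Zn) = n(e⁻)/2 = 0.2360 mol, so m = 0.2360 × 65.38 = 15.43 g.
Volume = m/ρ = 15.43 / 7.14 = 2.161 cm³.
Thickness = V/A = 2.161 / 295 = 0.00732 cm = 73.2 μm.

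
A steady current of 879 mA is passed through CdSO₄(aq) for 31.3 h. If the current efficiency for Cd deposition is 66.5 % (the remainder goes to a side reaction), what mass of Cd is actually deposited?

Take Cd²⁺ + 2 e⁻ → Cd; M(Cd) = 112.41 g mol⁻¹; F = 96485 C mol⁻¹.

38.4 g

Q = I·t = 0.8790 × 112680 = 99050 C.
n(e⁻) = 99050/96485 = 1.027 mol; theoretically n(Cd) = 1.027/2 = 0.5133 mol, m_theo = 57.70 g.
At 66.5 % efficiency, m_actual = 0.665 × 57.70 = 38.4 g.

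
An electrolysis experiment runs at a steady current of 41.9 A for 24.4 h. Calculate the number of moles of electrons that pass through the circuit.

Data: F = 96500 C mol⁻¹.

38.1 mol

Q = I·t = 41.90 A × 87840 s = 3680000 C.
n(e⁻) = Q/F = 3680000 / 96500 = 38.1 mol.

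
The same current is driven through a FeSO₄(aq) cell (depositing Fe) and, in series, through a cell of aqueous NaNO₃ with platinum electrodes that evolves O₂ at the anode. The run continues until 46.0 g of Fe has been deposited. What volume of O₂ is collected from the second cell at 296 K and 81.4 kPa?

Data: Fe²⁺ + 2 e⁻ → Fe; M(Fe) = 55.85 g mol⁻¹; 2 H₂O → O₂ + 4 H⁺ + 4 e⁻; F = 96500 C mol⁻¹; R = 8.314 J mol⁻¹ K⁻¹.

n(Fe) = 46.0 / 55.85 = 0.8236 mol, so n(e⁻) = 2 × 0.8236 = 1.647 mol.
The cells are in series, so the same 1.647 mol of electrons passes through the second cell.
2 H₂O → O₂ + 4 H⁺ + 4 e⁻ — 4 mol e⁻ per mol O₂, so n(O₂) = 1.647/4 = 0.4118 mol.
V = nRT/P = (0.4118 × 8.314 × 296) / (81.4 × 10³) = 0.0125 m³ = 12.5 L.

12.5 L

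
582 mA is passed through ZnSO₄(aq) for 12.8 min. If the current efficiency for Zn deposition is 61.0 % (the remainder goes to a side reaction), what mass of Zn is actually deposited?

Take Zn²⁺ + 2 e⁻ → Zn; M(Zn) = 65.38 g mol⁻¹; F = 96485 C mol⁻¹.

Q = I·t = 0.5820 × 768.00 = 447.0 C.
n(e⁻) = 447.0/96485 = 0.004633 mol; theoretically n(Zn) = 0.004633/2 = 0.002316 mol, m_theo = 0.1514 g.
At 61.0 % efficiency, m_actual = 0.610 × 0.1514 = 0.0924 g.

0.0924 g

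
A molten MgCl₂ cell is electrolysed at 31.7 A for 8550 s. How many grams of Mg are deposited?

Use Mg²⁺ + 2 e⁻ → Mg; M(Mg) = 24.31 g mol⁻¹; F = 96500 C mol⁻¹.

Q = I·t = 31.70 A × 8550.0 s = 271000 C.
n(e⁻) = Q/F = 271000 / 96500 = 2.809 mol.
Mg²⁺ + 2 e⁻ → Mg, so n(Mg) = n(e⁻)/2 = 1.404 mol.
m = n·M = 1.404 × 24.31 = 34.1 g.

34.1 g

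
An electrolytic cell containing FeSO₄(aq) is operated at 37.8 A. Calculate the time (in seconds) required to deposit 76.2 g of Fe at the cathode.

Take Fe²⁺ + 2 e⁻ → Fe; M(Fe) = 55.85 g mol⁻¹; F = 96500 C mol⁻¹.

6970 s

n(Fe) = m/M = 76.2 / 55.85 = 1.364 mol.
Each Fe atom requires 2 electrons, so n(e⁻) = 2 × 1.364 = 2.729 mol.
Q = n(e⁻)·F = 2.729 × 96500 = 263300 C.
t = Q/I = 263300 / 37.80 A = 6966 s.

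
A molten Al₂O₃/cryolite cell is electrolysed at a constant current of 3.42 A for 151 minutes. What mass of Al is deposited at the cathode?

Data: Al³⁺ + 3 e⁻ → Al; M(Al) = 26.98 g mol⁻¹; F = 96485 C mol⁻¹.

2.89 g

Q = I·t = 3.420 A × 9060.0 s = 30990 C.
n(e⁻) = Q/F = 30990 / 96485 = 0.3211 mol.
Al³⁺ + 3 e⁻ → Al, so n(Al) = n(e⁻)/3 = 0.1070 mol.
m = n·M = 0.1070 × 26.98 = 2.89 g.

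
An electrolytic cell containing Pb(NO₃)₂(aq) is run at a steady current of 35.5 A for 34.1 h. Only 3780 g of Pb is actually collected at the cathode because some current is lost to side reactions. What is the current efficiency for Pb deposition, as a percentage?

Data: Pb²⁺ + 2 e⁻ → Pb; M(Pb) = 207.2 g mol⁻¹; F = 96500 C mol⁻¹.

Q = I·t = 35.50 × 122760 = 4358000 C; n(e⁻) = 4358000/96500 = 45.16 mol.
Theoretical n(Pb) = n(e⁻)/2 = 22.58 mol, i.e. m_theo = 22.58 × 207.2 = 4679 g.
Efficiency = m_actual / m_theo = 3780 / 4679 = 80.8 %.

80.8 %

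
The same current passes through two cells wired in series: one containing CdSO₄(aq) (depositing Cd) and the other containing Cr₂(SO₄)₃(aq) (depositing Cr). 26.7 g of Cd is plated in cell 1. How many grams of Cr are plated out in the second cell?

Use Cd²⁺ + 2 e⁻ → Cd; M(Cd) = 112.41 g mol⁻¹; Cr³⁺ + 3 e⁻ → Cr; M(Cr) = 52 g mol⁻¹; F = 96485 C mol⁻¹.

n(Cd) = 26.7 / 112.41 = 0.2375 mol.
Since Cd²⁺ + 2 e⁻ → Cd, n(e⁻) passed = 2 × 0.2375 = 0.4750 mol.
Cells in series carry the same charge, so the same 0.4750 mol of electrons passes through cell 2.
Cr³⁺ + 3 e⁻ → Cr, so n(Cr) = 0.4750 / 3 = 0.1583 mol.
m(Cr) = 0.1583 × 52 = 8.23 g.

8.23 g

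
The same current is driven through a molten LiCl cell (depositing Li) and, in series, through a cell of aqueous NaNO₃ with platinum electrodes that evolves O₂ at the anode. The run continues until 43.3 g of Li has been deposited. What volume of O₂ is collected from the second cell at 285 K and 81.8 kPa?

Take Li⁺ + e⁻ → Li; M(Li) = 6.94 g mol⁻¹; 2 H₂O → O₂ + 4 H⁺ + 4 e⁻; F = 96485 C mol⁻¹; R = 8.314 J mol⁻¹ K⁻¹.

n(Li) = 43.3 / 6.94 = 6.239 mol, so n(e⁻) = 1 × 6.239 = 6.239 mol.
The cells are in series, so the same 6.239 mol of electrons passes through the second cell.
2 H₂O → O₂ + 4 H⁺ + 4 e⁻ — 4 mol e⁻ per mol O₂, so n(O₂) = 6.239/4 = 1.560 mol.
V = nRT/P = (1.560 × 8.314 × 285) / (81.8 × 10³) = 0.0452 m³ = 45.2 L.

45.2 L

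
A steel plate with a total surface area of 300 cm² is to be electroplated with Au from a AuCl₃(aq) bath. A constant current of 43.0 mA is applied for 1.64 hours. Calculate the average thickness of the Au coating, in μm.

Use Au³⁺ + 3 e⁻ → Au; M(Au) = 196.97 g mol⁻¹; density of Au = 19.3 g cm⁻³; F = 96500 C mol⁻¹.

Q = I·t = 0.04300 × 5904.0 = 253.9 C; n(e⁻) = 0.002631 mol.
n(Au) = n(e⁻)/3 = 0.0008769 mol, so m = 0.0008769 × 196.97 = 0.1727 g.
Volume = m/ρ = 0.1727 / 19.3 = 0.008950 cm³.
Thickness = V/A = 0.008950 / 300 = 2.98 × 10⁻⁵ cm = 0.298 μm.

0.298 μm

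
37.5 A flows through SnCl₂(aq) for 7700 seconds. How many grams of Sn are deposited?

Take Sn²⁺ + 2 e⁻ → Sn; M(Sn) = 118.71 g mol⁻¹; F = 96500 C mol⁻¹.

Q = I·t = 37.50 A × 7700.0 s = 288800 C.
n(e⁻) = Q/F = 288800 / 96500 = 2.992 mol.
Sn²⁺ + 2 e⁻ → Sn, so n(Sn) = n(e⁻)/2 = 1.496 mol.
m = n·M = 1.496 × 118.71 = 178 g.

178 g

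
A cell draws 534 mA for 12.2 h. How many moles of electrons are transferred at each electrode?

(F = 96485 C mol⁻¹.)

0.243 mol

Q = I·t = 0.5340 A × 43920 s = 23450 C.
n(e⁻) = Q/F = 23450 / 96485 = 0.243 mol.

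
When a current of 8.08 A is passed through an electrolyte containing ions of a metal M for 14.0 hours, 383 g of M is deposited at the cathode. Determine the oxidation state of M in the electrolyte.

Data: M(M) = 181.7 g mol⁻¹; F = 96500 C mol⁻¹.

+2

Q = I·t = 8.080 A × 50400 s = 407200 C, so n(e⁻) = 407200/96500 = 4.220 mol.
n(M) deposited = 383 / 181.7 = 2.108 mol.
Electrons per atom = n(e⁻)/n(M) = 4.220 / 2.108 = 2.00 ≈ 2, so the ion is M²⁺.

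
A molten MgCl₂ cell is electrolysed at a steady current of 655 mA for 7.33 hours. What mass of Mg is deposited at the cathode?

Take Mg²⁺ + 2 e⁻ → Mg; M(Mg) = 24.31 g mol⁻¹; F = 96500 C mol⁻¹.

2.18 g

Q = I·t = 0.6550 A × 26388 s = 17280 C.
n(e⁻) = Q/F = 17280 / 96500 = 0.1791 mol.
Mg²⁺ + 2 e⁻ → Mg, so n(Mg) = n(e⁻)/2 = 0.08956 mol.
m = n·M = 0.08956 × 24.31 = 2.18 g.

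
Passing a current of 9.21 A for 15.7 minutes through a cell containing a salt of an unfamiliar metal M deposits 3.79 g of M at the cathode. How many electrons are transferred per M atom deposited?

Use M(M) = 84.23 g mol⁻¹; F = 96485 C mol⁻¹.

Q = I·t = 9.210 A × 942.00 s = 8676 C, so n(e⁻) = 8676/96485 = 0.08992 mol.
n(M) deposited = 3.79 / 84.23 = 0.04500 mol.
Electrons per atom = n(e⁻)/n(M) = 0.08992 / 0.04500 = 2.00 ≈ 2, so the ion is M²⁺.

2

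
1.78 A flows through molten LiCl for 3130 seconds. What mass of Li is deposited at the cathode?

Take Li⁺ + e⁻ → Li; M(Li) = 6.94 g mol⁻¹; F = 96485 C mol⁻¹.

0.401 g

Q = I·t = 1.780 A × 3130.0 s = 5571 C.
n(e⁻) = Q/F = 5571 / 96485 = 0.05774 mol.
Li⁺ + e⁻ → Li, so n(Li) = n(e⁻)/1 = 0.05774 mol.
m = n·M = 0.05774 × 6.94 = 0.401 g.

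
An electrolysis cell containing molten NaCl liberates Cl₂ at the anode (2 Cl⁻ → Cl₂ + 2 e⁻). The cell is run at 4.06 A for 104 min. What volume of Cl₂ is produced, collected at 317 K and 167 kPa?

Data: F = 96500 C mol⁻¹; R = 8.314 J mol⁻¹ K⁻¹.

2.07 L

Q = I·t = 4.060 A × 6240.0 s = 25330 C.
n(e⁻) = Q/F = 25330 / 96500 = 0.2625 mol.
2 electrons are transferred per Cl₂ molecule, so n(Cl₂) = 0.2625 / 2 = 0.1313 mol.
V = nRT/P = (0.1313 × 8.314 × 317) / (167 × 10³ Pa) = 0.00207 m³ = 2.07 L.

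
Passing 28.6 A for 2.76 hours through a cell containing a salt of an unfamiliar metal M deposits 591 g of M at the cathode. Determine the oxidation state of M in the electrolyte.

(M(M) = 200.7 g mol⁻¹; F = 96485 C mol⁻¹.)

Q = I·t = 28.60 A × 9936.0 s = 284200 C, so n(e⁻) = 284200/96485 = 2.945 mol.
n(M) deposited = 591 / 200.7 = 2.945 mol.
Electrons per atom = n(e⁻)/n(M) = 2.945 / 2.945 = 1.00 ≈ 1, so the ion is M⁺.

+1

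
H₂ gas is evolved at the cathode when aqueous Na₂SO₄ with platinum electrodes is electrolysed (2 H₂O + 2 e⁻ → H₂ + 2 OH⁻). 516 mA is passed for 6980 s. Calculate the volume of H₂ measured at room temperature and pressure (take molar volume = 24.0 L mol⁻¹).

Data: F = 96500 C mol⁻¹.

0.448 L

Q = I·t = 0.5160 A × 6980.0 s = 3602 C.
n(e⁻) = Q/F = 3602 / 96500 = 0.03732 mol.
2 electrons are transferred per H₂ molecule, so n(H₂) = 0.03732 / 2 = 0.01866 mol.
V = n × V_m = 0.01866 × 24.0 = 0.448 L.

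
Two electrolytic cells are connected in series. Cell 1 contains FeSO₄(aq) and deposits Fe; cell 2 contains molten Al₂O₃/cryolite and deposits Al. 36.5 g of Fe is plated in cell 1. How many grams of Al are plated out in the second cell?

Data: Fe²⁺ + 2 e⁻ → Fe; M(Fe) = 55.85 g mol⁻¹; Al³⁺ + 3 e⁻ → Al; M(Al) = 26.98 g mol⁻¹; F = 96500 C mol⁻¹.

n(Fe) = 36.5 / 55.85 = 0.6535 mol.
Since Fe²⁺ + 2 e⁻ → Fe, n(e⁻) passed = 2 × 0.6535 = 1.307 mol.
Cells in series carry the same charge, so the same 1.307 mol of electrons passes through cell 2.
Al³⁺ + 3 e⁻ → Al, so n(Al) = 1.307 / 3 = 0.4357 mol.
m(Al) = 0.4357 × 26.98 = 11.8 g.

11.8 g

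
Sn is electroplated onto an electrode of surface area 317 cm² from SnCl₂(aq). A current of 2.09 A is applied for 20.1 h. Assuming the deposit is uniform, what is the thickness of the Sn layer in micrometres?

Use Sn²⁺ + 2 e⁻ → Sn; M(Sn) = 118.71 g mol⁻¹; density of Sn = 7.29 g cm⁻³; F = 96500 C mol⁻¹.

Q = I·t = 2.090 × 72360 = 151200 C; n(e⁻) = 1.567 mol.
n(Sn) = n(e⁻)/2 = 0.7836 mol, so m = 0.7836 × 118.71 = 93.02 g.
Volume = m/ρ = 93.02 / 7.29 = 12.76 cm³.
Thickness = V/A = 12.76 / 317 = 0.0403 cm = 403 μm.

403 μm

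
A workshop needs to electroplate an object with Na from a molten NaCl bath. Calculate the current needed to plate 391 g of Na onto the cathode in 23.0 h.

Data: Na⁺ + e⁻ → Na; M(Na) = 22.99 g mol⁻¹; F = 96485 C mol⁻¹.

19.8 A

n(Na) = 391 / 22.99 = 17.01 mol.
n(e⁻) = 1 × 17.01 = 17.01 mol.
Q = n(e⁻)·F = 17.01 × 96485 = 1641000 C.
I = Q/t = 1641000 / 82800 s = 19.8 A.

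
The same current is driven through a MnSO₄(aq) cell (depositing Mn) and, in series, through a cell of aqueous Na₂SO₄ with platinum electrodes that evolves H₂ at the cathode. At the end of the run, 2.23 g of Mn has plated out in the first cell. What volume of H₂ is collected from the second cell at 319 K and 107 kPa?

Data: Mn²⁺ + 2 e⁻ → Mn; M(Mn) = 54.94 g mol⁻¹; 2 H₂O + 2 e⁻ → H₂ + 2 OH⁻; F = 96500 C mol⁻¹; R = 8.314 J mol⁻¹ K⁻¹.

n(Mn) = 2.23 / 54.94 = 0.04059 mol, so n(e⁻) = 2 × 0.04059 = 0.08118 mol.
The cells are in series, so the same 0.08118 mol of electrons passes through the second cell.
2 H₂O + 2 e⁻ → H₂ + 2 OH⁻ — 2 mol e⁻ per mol H₂, so n(H₂) = 0.08118/2 = 0.04059 mol.
V = nRT/P = (0.04059 × 8.314 × 319) / (107 × 10³) = 0.00101 m³ = 1.01 L.

1.01 L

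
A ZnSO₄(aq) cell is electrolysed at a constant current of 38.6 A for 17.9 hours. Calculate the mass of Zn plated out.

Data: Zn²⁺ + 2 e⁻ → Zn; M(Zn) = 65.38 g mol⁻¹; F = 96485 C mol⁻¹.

843 g

Q = I·t = 38.60 A × 64440 s = 2487000 C.
n(e⁻) = Q/F = 2487000 / 96485 = 25.78 mol.
Zn²⁺ + 2 e⁻ → Zn, so n(Zn) = n(e⁻)/2 = 12.89 mol.
m = n·M = 12.89 × 65.38 = 843 g.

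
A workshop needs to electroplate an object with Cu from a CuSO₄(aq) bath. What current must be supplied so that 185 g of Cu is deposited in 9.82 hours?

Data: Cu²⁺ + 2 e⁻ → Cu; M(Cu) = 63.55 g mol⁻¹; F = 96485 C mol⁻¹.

n(Cu) = 185 / 63.55 = 2.911 mol.
n(e⁻) = 2 × 2.911 = 5.822 mol.
Q = n(e⁻)·F = 5.822 × 96485 = 561800 C.
I = Q/t = 561800 / 35352 s = 15.9 A.

15.9 A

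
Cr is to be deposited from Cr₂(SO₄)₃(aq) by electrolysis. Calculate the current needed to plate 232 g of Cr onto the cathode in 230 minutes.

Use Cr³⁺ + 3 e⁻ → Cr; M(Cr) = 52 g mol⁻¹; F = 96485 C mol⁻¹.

n(Cr) = 232 / 52 = 4.462 mol.
n(e⁻) = 3 × 4.462 = 13.38 mol.
Q = n(e⁻)·F = 13.38 × 96485 = 1291000 C.
I = Q/t = 1291000 / 13800 s = 93.6 A.

93.6 A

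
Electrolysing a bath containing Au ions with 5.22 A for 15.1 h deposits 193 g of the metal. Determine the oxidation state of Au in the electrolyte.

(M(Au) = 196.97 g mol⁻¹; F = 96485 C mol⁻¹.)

+3

Q = I·t = 5.220 A × 54360 s = 283800 C, so n(e⁻) = 283800/96485 = 2.941 mol.
n(Au) deposited = 193 / 196.97 = 0.9798 mol.
Electrons per atom = n(e⁻)/n(Au) = 2.941 / 0.9798 = 3.00 ≈ 3, so the ion is Au³⁺.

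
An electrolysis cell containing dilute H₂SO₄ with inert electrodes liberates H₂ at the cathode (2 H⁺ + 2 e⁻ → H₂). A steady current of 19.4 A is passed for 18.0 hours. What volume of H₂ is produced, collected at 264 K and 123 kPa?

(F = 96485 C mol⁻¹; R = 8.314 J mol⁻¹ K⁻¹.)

Q = I·t = 19.40 A × 64800 s = 1257000 C.
n(e⁻) = Q/F = 1257000 / 96485 = 13.03 mol.
2 electrons are transferred per H₂ molecule, so n(H₂) = 13.03 / 2 = 6.515 mol.
V = nRT/P = (6.515 × 8.314 × 264) / (123 × 10³ Pa) = 0.116 m³ = 116 L.

116 L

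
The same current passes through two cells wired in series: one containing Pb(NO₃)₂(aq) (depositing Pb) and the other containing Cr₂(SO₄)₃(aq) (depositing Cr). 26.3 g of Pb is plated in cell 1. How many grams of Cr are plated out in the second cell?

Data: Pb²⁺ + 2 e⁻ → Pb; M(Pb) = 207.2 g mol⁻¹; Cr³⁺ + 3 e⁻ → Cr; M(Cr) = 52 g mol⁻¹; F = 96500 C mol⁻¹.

4.40 g

n(Pb) = 26.3 / 207.2 = 0.1269 mol.
Since Pb²⁺ + 2 e⁻ → Pb, n(e⁻) passed = 2 × 0.1269 = 0.2539 mol.
Cells in series carry the same charge, so the same 0.2539 mol of electrons passes through cell 2.
Cr³⁺ + 3 e⁻ → Cr, so n(Cr) = 0.2539 / 3 = 0.08462 mol.
m(Cr) = 0.08462 × 52 = 4.40 g.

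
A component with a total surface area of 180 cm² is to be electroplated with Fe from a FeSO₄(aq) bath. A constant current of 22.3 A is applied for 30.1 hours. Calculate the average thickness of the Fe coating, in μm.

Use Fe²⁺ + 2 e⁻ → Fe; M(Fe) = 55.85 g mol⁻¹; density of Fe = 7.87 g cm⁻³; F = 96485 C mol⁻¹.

4940 μm

Q = I·t = 22.30 × 108360 = 2416000 C; n(e⁻) = 25.04 mol.
n(Fe) = n(e⁻)/2 = 12.52 mol, so m = 12.52 × 55.85 = 699.4 g.
Volume = m/ρ = 699.4 / 7.87 = 88.87 cm³.
Thickness = V/A = 88.87 / 180 = 0.494 cm = 4940 μm.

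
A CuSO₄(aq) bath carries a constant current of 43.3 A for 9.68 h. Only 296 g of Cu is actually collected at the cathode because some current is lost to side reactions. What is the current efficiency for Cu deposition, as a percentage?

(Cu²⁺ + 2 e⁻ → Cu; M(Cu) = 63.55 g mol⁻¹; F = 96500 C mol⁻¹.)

59.6 %

Q = I·t = 43.30 × 34848 = 1509000 C; n(e⁻) = 1509000/96500 = 15.64 mol.
Theoretical n(Cu) = n(e⁻)/2 = 7.818 mol, i.e. m_theo = 7.818 × 63.55 = 496.8 g.
Efficiency = m_actual / m_theo = 296 / 496.8 = 59.6 %.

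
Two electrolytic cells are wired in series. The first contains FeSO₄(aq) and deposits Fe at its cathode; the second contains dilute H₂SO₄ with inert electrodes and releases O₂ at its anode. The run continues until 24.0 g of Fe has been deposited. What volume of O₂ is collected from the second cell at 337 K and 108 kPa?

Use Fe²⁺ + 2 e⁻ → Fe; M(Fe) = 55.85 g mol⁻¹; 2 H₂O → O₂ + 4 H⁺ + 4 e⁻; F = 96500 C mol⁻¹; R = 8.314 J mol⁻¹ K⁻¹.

5.57 L

n(Fe) = 24.0 / 55.85 = 0.4297 mol, so n(e⁻) = 2 × 0.4297 = 0.8594 mol.
The cells are in series, so the same 0.8594 mol of electrons passes through the second cell.
2 H₂O → O₂ + 4 H⁺ + 4 e⁻ — 4 mol e⁻ per mol O₂, so n(O₂) = 0.8594/4 = 0.2149 mol.
V = nRT/P = (0.2149 × 8.314 × 337) / (108 × 10³) = 0.00557 m³ = 5.57 L.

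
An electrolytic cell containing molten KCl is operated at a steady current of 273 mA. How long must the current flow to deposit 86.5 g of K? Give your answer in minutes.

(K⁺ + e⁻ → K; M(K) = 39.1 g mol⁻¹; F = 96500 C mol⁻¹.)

13000 min

n(K) = m/M = 86.5 / 39.1 = 2.212 mol.
Each K atom requires 1 electron, so n(e⁻) = 1 × 2.212 = 2.212 mol.
Q = n(e⁻)·F = 2.212 × 96500 = 213500 C.
t = Q/I = 213500 / 0.2730 A = 782000 s = 13000 min.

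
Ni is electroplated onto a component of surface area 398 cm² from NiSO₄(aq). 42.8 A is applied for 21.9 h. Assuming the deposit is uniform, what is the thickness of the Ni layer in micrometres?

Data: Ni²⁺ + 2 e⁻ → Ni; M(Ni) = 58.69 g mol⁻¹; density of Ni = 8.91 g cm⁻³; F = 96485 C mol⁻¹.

Q = I·t = 42.80 × 78840 = 3374000 C; n(e⁻) = 34.97 mol.
n(Ni) = n(e⁻)/2 = 17.49 mol, so m = 17.49 × 58.69 = 1026 g.
Volume = m/ρ = 1026 / 8.91 = 115.2 cm³.
Thickness = V/A = 115.2 / 398 = 0.289 cm = 2890 μm.

2890 μm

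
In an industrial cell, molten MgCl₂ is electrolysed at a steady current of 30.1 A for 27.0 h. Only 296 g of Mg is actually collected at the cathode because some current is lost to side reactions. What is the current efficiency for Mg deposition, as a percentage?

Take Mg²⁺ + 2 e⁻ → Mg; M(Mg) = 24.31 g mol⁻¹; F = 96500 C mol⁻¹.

Q = I·t = 30.10 × 97200 = 2926000 C; n(e⁻) = 2926000/96500 = 30.32 mol.
Theoretical n(Mg) = n(e⁻)/2 = 15.16 mol, i.e. m_theo = 15.16 × 24.31 = 368.5 g.
Efficiency = m_actual / m_theo = 296 / 368.5 = 80.3 %.

80.3 %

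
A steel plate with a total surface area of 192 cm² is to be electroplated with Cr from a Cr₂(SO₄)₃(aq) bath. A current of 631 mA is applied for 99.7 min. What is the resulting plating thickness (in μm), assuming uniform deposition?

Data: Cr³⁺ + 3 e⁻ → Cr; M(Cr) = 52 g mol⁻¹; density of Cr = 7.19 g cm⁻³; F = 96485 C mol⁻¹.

4.91 μm

Q = I·t = 0.6310 × 5982.0 = 3775 C; n(e⁻) = 0.03912 mol.
n(Cr) = n(e⁻)/3 = 0.01304 mol, so m = 0.01304 × 52 = 0.6781 g.
Volume = m/ρ = 0.6781 / 7.19 = 0.09431 cm³.
Thickness = V/A = 0.09431 / 192 = 4.91 × 10⁻⁴ cm = 4.91 μm.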